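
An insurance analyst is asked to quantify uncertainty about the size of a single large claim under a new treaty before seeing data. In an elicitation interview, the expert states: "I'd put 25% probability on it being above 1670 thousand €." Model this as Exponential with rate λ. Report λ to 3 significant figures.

λ ≈ 0.00083

P(T > 1670.0) = e^(−λ·1670.0) = 0.25, so λ = −ln(0.25)/1670.0 = 0.00083.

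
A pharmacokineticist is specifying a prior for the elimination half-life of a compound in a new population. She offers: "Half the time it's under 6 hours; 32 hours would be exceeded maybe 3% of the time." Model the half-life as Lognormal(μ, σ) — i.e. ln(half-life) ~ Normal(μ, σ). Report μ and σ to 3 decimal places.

If T ~ Lognormal(μ,σ) then ln T ~ Normal(μ,σ), so the p-quantile of ln T is μ + z_p·σ.
ln(6) = 1.792 and ln(32) = 3.466; z_{0.5} = 0, z_{0.97} = 1.881.
σ = (3.466 − 1.792)/(1.881 − (0)) = 0.890.
μ = 1.792 − (0)·0.890 = 1.792.

μ ≈ 1.792, σ ≈ 0.890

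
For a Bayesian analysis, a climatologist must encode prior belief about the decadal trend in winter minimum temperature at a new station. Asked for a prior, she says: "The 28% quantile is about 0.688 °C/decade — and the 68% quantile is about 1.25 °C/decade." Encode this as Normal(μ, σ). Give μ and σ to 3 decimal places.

For Normal(μ,σ), the p-quantile is μ + z_p·σ. Here z_{0.28} = -0.5828, z_{0.68} = 0.4677.
So 0.688 = μ − 0.5828σ and 1.25 = μ + 0.4677σ.
Subtracting: σ = (1.25 − 0.688)/(0.4677 − (-0.5828)) = 0.535.
Then μ = 0.688 − (-0.5828)·0.535 = 1.000.

μ = 1.000, σ = 0.535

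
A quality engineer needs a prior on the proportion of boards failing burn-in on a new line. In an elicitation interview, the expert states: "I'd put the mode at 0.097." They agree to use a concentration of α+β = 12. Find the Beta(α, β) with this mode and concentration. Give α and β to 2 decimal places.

α = 1.97, β = 10.03

For α,β > 1 the Beta mode is (α−1)/(α+β−2). With α+β = 12, the mode is (α−1)/10.
Set (α−1)/10 = 0.097 → α = 1 + 0.097·10 = 1.97.
β = 12 − α = 10.03.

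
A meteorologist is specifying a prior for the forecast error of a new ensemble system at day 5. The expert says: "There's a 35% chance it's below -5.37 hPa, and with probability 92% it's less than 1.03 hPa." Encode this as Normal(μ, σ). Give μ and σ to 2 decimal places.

μ = -3.99, σ = 3.57

For Normal(μ,σ), the p-quantile is μ + z_p·σ. Here z_{0.35} = -0.3853, z_{0.92} = 1.405.
So -5.37 = μ − 0.3853σ and 1.03 = μ + 1.405σ.
Subtracting: σ = (1.03 − -5.37)/(1.405 − (-0.3853)) = 3.57.
Then μ = -5.37 − (-0.3853)·3.57 = -3.99.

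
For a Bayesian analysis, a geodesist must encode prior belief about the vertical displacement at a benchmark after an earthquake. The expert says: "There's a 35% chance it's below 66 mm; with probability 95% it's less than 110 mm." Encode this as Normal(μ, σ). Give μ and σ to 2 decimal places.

μ = 74.35, σ = 21.67

For Normal(μ,σ), the p-quantile is μ + z_p·σ. Here z_{0.35} = -0.3853, z_{0.95} = 1.645.
So 66 = μ − 0.3853σ and 110 = μ + 1.645σ.
Subtracting: σ = (110 − 66)/(1.645 − (-0.3853)) = 21.67.
Then μ = 66 − (-0.3853)·21.67 = 74.35.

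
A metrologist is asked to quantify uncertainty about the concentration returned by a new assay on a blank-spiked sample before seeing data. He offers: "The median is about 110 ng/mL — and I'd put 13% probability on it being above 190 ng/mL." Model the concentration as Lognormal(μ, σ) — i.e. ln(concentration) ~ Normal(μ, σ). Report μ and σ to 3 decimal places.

If T ~ Lognormal(μ,σ) then ln T ~ Normal(μ,σ), so the p-quantile of ln T is μ + z_p·σ.
ln(110) = 4.7 and ln(190) = 5.247; z_{0.5} = 0, z_{0.87} = 1.126.
σ = (5.247 − 4.7)/(1.126 − (0)) = 0.485.
μ = 4.7 − (0)·0.485 = 4.700.

μ ≈ 4.700, σ ≈ 0.485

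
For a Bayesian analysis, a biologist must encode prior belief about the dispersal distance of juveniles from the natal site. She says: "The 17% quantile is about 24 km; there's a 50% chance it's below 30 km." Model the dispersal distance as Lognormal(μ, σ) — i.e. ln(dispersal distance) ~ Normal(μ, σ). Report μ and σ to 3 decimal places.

μ ≈ 3.401, σ ≈ 0.234

If T ~ Lognormal(μ,σ) then ln T ~ Normal(μ,σ), so the p-quantile of ln T is μ + z_p·σ.
ln(24) = 3.178 and ln(30) = 3.401; z_{0.17} = -0.9542, z_{0.5} = 0.
σ = (3.401 − 3.178)/(0 − (-0.9542)) = 0.234.
μ = 3.178 − (-0.9542)·0.234 = 3.401.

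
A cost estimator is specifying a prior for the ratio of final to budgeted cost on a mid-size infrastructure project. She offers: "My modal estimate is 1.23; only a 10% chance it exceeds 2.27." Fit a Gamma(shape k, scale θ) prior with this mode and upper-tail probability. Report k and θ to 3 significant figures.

Gamma(k,θ) with k>1 has mode (k−1)θ, so θ = 1.23/(k−1).
Need P(X < 2.27) = 0.9 with θ tied to k this way. Start at k = 2, θ = 1.23: P(X<2.27) ≈ 0.551.
Too low — raise k to concentrate. Iterating converges to k ≈ 6.08.
Then θ = 1.23/(6.08−1) ≈ 0.242.

k ≈ 6.08, θ ≈ 0.242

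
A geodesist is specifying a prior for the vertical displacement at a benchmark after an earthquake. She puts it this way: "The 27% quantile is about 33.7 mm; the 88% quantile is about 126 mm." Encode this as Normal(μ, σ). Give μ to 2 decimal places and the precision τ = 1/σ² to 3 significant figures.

The p-quantile of Normal(μ,σ) is μ + z_p·σ, with z_{0.27} = -0.6128 and z_{0.88} = 1.175.
Eliminate σ: μ = (z₂·x₁ − z₁·x₂)/(z₂ − z₁) = (1.175·33.7 − (-0.6128)·126)/1.788 = 65.34.
Then σ = (x₂ − x₁)/(z₂ − z₁) = (126 − 33.7)/1.788 = 51.63.
Precision τ = 1/σ² = 1/51.63² = 0.000375.

μ = 65.34, τ = 0.000375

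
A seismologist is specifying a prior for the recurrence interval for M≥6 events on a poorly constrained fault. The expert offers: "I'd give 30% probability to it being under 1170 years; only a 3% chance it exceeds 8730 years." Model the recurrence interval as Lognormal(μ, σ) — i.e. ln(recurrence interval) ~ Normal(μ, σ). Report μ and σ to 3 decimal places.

μ ≈ 7.503, σ ≈ 0.836

If T ~ Lognormal(μ,σ) then ln T ~ Normal(μ,σ), so the p-quantile of ln T is μ + z_p·σ.
ln(1170) = 7.065 and ln(8730) = 9.075; z_{0.3} = -0.5244, z_{0.97} = 1.881.
σ = (9.075 − 7.065)/(1.881 − (-0.5244)) = 0.836.
μ = 7.065 − (-0.5244)·0.836 = 7.503.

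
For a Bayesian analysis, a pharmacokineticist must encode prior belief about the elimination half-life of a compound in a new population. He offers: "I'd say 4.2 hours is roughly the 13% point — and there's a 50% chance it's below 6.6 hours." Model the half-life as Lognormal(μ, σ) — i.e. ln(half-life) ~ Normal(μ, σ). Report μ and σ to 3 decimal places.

If T ~ Lognormal(μ,σ) then ln T ~ Normal(μ,σ), so the p-quantile of ln T is μ + z_p·σ.
ln(4.2) = 1.435 and ln(6.6) = 1.887; z_{0.13} = -1.126, z_{0.5} = 0.
σ = (1.887 − 1.435)/(0 − (-1.126)) = 0.401.
μ = 1.435 − (-1.126)·0.401 = 1.887.

μ ≈ 1.887, σ ≈ 0.401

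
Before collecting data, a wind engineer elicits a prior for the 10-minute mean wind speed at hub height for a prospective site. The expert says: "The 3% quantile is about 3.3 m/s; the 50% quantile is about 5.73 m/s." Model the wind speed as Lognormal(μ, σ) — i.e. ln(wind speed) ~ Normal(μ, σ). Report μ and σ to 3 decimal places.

If T ~ Lognormal(μ,σ) then ln T ~ Normal(μ,σ), so the p-quantile of ln T is μ + z_p·σ.
ln(3.3) = 1.194 and ln(5.73) = 1.746; z_{0.03} = -1.881, z_{0.5} = 0.
σ = (1.746 − 1.194)/(0 − (-1.881)) = 0.293.
μ = 1.194 − (-1.881)·0.293 = 1.746.

μ ≈ 1.746, σ ≈ 0.293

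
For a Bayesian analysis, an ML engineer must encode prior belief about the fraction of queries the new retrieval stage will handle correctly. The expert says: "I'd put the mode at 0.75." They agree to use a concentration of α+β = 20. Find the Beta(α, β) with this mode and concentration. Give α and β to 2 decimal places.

α = 14.50, β = 5.50

For α,β > 1 the Beta mode is (α−1)/(α+β−2). With α+β = 20, the mode is (α−1)/18.
Set (α−1)/18 = 0.75 → α = 1 + 0.75·18 = 14.50.
β = 20 − α = 5.50.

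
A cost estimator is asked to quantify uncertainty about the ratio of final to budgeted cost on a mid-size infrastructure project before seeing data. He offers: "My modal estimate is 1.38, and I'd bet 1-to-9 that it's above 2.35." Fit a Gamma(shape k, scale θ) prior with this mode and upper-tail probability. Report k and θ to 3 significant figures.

k ≈ 7.68, θ ≈ 0.207

Gamma(k,θ) with k>1 has mode (k−1)θ, so θ = 1.38/(k−1).
Need P(X < 2.35) = 0.9 with θ tied to k this way. Start at k = 2, θ = 1.38: P(X<2.35) ≈ 0.508.
Too low — raise k to concentrate. Iterating converges to k ≈ 7.68.
Then θ = 1.38/(7.68−1) ≈ 0.207.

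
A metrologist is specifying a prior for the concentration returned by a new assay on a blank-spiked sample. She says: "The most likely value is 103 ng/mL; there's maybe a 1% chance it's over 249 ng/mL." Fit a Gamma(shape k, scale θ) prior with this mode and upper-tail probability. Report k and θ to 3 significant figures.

Gamma(k,θ) with k>1 has mode (k−1)θ, so θ = 103/(k−1).
Need P(X < 249) = 0.99 with θ tied to k this way. Start at k = 2, θ = 103: P(X<249) ≈ 0.695.
Too low — raise k to concentrate. Iterating converges to k ≈ 7.07.
Then θ = 103/(7.07−1) ≈ 17.

k ≈ 7.07, θ ≈ 17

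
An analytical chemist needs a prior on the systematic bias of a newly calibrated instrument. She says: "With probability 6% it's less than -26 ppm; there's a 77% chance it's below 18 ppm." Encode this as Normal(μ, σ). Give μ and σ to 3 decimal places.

μ = 3.826, σ = 19.184

For Normal(μ,σ), the p-quantile is μ + z_p·σ. Here z_{0.06} = -1.555, z_{0.77} = 0.7388.
So -26 = μ − 1.555σ and 18 = μ + 0.7388σ.
Subtracting: σ = (18 − -26)/(0.7388 − (-1.555)) = 19.184.
Then μ = -26 − (-1.555)·19.184 = 3.826.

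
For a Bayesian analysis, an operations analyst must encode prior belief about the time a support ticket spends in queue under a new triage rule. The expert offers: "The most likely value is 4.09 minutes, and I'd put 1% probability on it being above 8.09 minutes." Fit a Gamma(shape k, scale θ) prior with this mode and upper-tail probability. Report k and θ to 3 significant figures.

k ≈ 11.6, θ ≈ 0.387

Gamma(k,θ) with k>1 has mode (k−1)θ, so θ = 4.09/(k−1).
Need P(X < 8.09) = 0.99 with θ tied to k this way. Start at k = 2, θ = 4.09: P(X<8.09) ≈ 0.588.
Too low — raise k to concentrate. Iterating converges to k ≈ 11.6.
Then θ = 4.09/(11.6−1) ≈ 0.387.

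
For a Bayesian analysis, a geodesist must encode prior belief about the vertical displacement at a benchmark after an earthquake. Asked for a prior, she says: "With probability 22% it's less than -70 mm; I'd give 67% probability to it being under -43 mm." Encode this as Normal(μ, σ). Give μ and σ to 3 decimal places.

The p-quantile of Normal(μ,σ) is μ + z_p·σ, with z_{0.22} = -0.7722 and z_{0.67} = 0.4399.
Eliminate σ: μ = (z₂·x₁ − z₁·x₂)/(z₂ − z₁) = (0.4399·-70 − (-0.7722)·-43)/1.212 = -52.799.
Then σ = (x₂ − x₁)/(z₂ − z₁) = (-43 − -70)/1.212 = 22.275.

μ = -52.799, σ = 22.275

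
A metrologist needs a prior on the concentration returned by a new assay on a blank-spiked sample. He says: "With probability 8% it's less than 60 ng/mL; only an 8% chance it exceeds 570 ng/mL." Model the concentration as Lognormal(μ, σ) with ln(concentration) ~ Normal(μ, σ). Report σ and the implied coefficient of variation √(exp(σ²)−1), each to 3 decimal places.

σ ≈ 0.801, CV ≈ 0.949

If T ~ Lognormal(μ,σ) then ln T ~ Normal(μ,σ), so the p-quantile of ln T is μ + z_p·σ.
ln(60) = 4.094 and ln(570) = 6.346; z_{0.08} = -1.405, z_{0.92} = 1.405.
σ = (6.346 − 4.094)/(1.405 − (-1.405)) = 0.801.
μ = 4.094 − (-1.405)·0.801 = 5.220.
CV = √(exp(σ²)−1) = √(exp(0.6418)−1) = 0.949.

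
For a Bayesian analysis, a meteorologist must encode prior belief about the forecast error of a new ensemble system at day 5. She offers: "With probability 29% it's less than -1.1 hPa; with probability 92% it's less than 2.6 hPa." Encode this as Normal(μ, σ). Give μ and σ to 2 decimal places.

For Normal(μ,σ), the p-quantile is μ + z_p·σ. Here z_{0.29} = -0.5534, z_{0.92} = 1.405.
So -1.1 = μ − 0.5534σ and 2.6 = μ + 1.405σ.
Subtracting: σ = (2.6 − -1.1)/(1.405 − (-0.5534)) = 1.89.
Then μ = -1.1 − (-0.5534)·1.89 = -0.05.

μ = -0.05, σ = 1.89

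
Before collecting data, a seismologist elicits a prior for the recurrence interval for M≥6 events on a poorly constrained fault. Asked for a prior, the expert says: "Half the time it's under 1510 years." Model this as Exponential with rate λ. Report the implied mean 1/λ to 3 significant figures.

Exponential median = ln 2 / λ, so λ = ln 2 / 1510.0 = 0.000459.
Mean = 1/λ = 2180 years.

mean ≈ 2180 years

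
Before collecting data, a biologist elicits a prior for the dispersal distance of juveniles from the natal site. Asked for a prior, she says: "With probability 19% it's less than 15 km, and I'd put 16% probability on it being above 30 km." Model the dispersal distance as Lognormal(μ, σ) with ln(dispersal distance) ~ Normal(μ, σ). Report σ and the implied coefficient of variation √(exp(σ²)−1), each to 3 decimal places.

σ ≈ 0.370, CV ≈ 0.383

If T ~ Lognormal(μ,σ) then ln T ~ Normal(μ,σ), so the p-quantile of ln T is μ + z_p·σ.
ln(15) = 2.708 and ln(30) = 3.401; z_{0.19} = -0.8779, z_{0.84} = 0.9945.
σ = (3.401 − 2.708)/(0.9945 − (-0.8779)) = 0.370.
μ = 2.708 − (-0.8779)·0.370 = 3.033.
CV = √(exp(σ²)−1) = √(exp(0.1370)−1) = 0.383.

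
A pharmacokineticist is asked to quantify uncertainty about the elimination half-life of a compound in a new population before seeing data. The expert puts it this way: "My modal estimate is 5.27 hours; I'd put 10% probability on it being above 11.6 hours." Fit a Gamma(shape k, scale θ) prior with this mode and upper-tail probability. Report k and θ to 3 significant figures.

k ≈ 4.09, θ ≈ 1.71

Gamma(k,θ) with k>1 has mode (k−1)θ, so θ = 5.27/(k−1).
Need P(X < 11.6) = 0.9 with θ tied to k this way. Start at k = 2, θ = 5.27: P(X<11.6) ≈ 0.646.
Too low — raise k to concentrate. Iterating converges to k ≈ 4.09.
Then θ = 5.27/(4.09−1) ≈ 1.71.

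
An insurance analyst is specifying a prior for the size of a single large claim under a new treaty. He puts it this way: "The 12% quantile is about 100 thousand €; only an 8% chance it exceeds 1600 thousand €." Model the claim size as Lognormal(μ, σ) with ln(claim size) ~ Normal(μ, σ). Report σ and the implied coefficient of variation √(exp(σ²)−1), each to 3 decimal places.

σ ≈ 1.075, CV ≈ 1.474

If T ~ Lognormal(μ,σ) then ln T ~ Normal(μ,σ), so the p-quantile of ln T is μ + z_p·σ.
ln(100) = 4.605 and ln(1600) = 7.378; z_{0.12} = -1.175, z_{0.92} = 1.405.
σ = (7.378 − 4.605)/(1.405 − (-1.175)) = 1.075.
μ = 4.605 − (-1.175)·1.075 = 5.868.
CV = √(exp(σ²)−1) = √(exp(1.1548)−1) = 1.474.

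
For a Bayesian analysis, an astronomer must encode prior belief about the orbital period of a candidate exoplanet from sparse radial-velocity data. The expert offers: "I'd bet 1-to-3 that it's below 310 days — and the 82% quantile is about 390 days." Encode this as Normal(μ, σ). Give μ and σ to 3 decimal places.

μ = 343.940, σ = 50.319

The p-quantile of Normal(μ,σ) is μ + z_p·σ, with z_{0.25} = -0.6745 and z_{0.82} = 0.9154.
Eliminate σ: μ = (z₂·x₁ − z₁·x₂)/(z₂ − z₁) = (0.9154·310 − (-0.6745)·390)/1.59 = 343.940.
Then σ = (x₂ − x₁)/(z₂ − z₁) = (390 − 310)/1.59 = 50.319.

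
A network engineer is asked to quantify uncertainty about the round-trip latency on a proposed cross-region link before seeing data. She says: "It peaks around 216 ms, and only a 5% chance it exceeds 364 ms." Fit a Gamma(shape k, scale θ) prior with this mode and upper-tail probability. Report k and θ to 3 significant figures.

k ≈ 11.3, θ ≈ 21.1

Gamma(k,θ) with k>1 has mode (k−1)θ, so θ = 216/(k−1).
Need P(X < 364) = 0.95 with θ tied to k this way. Start at k = 2, θ = 216: P(X<364) ≈ 0.502.
Too low — raise k to concentrate. Iterating converges to k ≈ 11.3.
Then θ = 216/(11.3−1) ≈ 21.1.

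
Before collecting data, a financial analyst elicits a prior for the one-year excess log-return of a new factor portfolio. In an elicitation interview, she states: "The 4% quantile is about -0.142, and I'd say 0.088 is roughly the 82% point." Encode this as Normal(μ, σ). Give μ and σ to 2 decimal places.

For Normal(μ,σ), the p-quantile is μ + z_p·σ. Here z_{0.04} = -1.751, z_{0.82} = 0.9154.
So -0.142 = μ − 1.751σ and 0.088 = μ + 0.9154σ.
Subtracting: σ = (0.088 − -0.142)/(0.9154 − (-1.751)) = 0.09.
Then μ = -0.142 − (-1.751)·0.09 = 0.01.

μ = 0.01, σ = 0.09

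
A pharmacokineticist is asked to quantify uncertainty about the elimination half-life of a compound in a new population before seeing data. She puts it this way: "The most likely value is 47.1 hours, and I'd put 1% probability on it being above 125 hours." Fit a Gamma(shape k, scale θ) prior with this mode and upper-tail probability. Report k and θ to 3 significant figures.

k ≈ 5.86, θ ≈ 9.69

Gamma(k,θ) with k>1 has mode (k−1)θ, so θ = 47.1/(k−1).
Need P(X < 125) = 0.99 with θ tied to k this way. Start at k = 2, θ = 47.1: P(X<125) ≈ 0.743.
Too low — raise k to concentrate. Iterating converges to k ≈ 5.86.
Then θ = 47.1/(5.86−1) ≈ 9.69.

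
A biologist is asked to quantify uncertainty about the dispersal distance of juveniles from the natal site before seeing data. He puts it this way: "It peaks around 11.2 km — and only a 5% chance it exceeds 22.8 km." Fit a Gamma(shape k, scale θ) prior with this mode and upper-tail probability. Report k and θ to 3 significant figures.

k ≈ 6.48, θ ≈ 2.04

Gamma(k,θ) with k>1 has mode (k−1)θ, so θ = 11.2/(k−1).
Need P(X < 22.8) = 0.95 with θ tied to k this way. Start at k = 2, θ = 11.2: P(X<22.8) ≈ 0.604.
Too low — raise k to concentrate. Iterating converges to k ≈ 6.48.
Then θ = 11.2/(6.48−1) ≈ 2.04.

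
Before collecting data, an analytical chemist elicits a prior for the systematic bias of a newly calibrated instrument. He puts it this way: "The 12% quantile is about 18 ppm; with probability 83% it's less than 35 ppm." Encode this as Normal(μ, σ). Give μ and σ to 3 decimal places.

μ = 27.382, σ = 7.984

The p-quantile of Normal(μ,σ) is μ + z_p·σ, with z_{0.12} = -1.175 and z_{0.83} = 0.9542.
Eliminate σ: μ = (z₂·x₁ − z₁·x₂)/(z₂ − z₁) = (0.9542·18 − (-1.175)·35)/2.129 = 27.382.
Then σ = (x₂ − x₁)/(z₂ − z₁) = (35 − 18)/2.129 = 7.984.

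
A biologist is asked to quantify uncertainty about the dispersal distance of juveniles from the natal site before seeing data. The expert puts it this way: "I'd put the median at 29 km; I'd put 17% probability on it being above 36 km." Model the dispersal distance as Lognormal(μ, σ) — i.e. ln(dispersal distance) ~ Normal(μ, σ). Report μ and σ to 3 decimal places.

μ ≈ 3.367, σ ≈ 0.227

If T ~ Lognormal(μ,σ) then ln T ~ Normal(μ,σ), so the p-quantile of ln T is μ + z_p·σ.
ln(29) = 3.367 and ln(36) = 3.584; z_{0.5} = 0, z_{0.83} = 0.9542.
σ = (3.584 − 3.367)/(0.9542 − (0)) = 0.227.
μ = 3.367 − (0)·0.227 = 3.367.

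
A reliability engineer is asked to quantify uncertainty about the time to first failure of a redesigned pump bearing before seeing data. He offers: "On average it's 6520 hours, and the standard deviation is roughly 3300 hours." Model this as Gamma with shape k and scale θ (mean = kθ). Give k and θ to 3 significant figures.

k ≈ 3.9, θ ≈ 1670

For Gamma(k, scale θ): mean = kθ, variance = kθ², so CV = 1/√k.
CV = SD/mean = 3300/6520 = 0.5061, hence k = 1/CV² = 3.9.
Then θ = mean/k = 6520/3.9 = 1670.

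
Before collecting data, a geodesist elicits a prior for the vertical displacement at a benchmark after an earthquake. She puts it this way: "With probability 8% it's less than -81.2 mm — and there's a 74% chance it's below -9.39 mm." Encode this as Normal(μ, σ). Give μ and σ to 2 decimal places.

μ = -31.94, σ = 35.06

For Normal(μ,σ), the p-quantile is μ + z_p·σ. Here z_{0.08} = -1.405, z_{0.74} = 0.6433.
So -81.2 = μ − 1.405σ and -9.39 = μ + 0.6433σ.
Subtracting: σ = (-9.39 − -81.2)/(0.6433 − (-1.405)) = 35.06.
Then μ = -81.2 − (-1.405)·35.06 = -31.94.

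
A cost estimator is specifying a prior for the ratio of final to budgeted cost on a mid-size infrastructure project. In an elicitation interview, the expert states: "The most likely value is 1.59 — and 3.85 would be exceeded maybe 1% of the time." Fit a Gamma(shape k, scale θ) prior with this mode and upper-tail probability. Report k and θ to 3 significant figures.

Gamma(k,θ) with k>1 has mode (k−1)θ, so θ = 1.59/(k−1).
Need P(X < 3.85) = 0.99 with θ tied to k this way. Start at k = 2, θ = 1.59: P(X<3.85) ≈ 0.696.
Too low — raise k to concentrate. Iterating converges to k ≈ 7.04.
Then θ = 1.59/(7.04−1) ≈ 0.263.

k ≈ 7.04, θ ≈ 0.263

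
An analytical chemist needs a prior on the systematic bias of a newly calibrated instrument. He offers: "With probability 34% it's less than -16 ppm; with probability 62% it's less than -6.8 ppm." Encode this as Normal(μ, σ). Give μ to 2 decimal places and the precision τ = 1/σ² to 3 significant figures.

μ = -10.71, τ = 0.00609

For Normal(μ,σ), the p-quantile is μ + z_p·σ. Here z_{0.34} = -0.4125, z_{0.62} = 0.3055.
So -16 = μ − 0.4125σ and -6.8 = μ + 0.3055σ.
Subtracting: σ = (-6.8 − -16)/(0.3055 − (-0.4125)) = 12.81.
Then μ = -16 − (-0.4125)·12.81 = -10.71.
Precision τ = 1/σ² = 1/12.81² = 0.00609.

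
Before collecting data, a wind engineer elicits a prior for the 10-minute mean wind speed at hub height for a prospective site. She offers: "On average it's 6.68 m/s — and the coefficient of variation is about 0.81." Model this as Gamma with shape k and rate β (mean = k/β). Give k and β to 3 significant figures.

k ≈ 1.52, β ≈ 0.228

For Gamma(k, rate β): mean = k/β, variance = k/β², so CV = 1/√k.
CV = 0.81, hence k = 1/CV² = 1.52.
Then β = k/mean = 1.52/6.68 = 0.228.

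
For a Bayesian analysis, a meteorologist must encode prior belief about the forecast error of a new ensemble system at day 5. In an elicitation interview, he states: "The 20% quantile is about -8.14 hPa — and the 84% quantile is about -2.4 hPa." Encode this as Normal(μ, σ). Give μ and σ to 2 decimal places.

μ = -5.51, σ = 3.13

The p-quantile of Normal(μ,σ) is μ + z_p·σ, with z_{0.2} = -0.8416 and z_{0.84} = 0.9945.
Eliminate σ: μ = (z₂·x₁ − z₁·x₂)/(z₂ − z₁) = (0.9945·-8.14 − (-0.8416)·-2.4)/1.836 = -5.51.
Then σ = (x₂ − x₁)/(z₂ − z₁) = (-2.4 − -8.14)/1.836 = 3.13.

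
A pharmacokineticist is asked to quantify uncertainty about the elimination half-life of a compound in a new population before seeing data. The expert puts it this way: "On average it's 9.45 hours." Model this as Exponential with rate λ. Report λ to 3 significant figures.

λ ≈ 0.106

Exponential mean = 1/λ, so λ = 1/9.45 = 0.106.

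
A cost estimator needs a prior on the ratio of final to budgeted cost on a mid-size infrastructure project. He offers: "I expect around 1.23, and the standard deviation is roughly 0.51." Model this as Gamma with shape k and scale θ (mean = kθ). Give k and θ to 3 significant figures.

For Gamma(k, scale θ): mean = kθ, variance = kθ², so CV = 1/√k.
CV = SD/mean = 0.51/1.23 = 0.4146, hence k = 1/CV² = 5.82.
Then θ = mean/k = 1.23/5.82 = 0.211.

k ≈ 5.82, θ ≈ 0.211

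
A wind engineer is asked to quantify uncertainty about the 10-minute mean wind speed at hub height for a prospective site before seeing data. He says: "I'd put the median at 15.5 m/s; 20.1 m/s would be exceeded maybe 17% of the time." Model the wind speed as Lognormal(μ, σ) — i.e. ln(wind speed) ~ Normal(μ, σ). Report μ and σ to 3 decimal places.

If T ~ Lognormal(μ,σ) then ln T ~ Normal(μ,σ), so the p-quantile of ln T is μ + z_p·σ.
ln(15.5) = 2.741 and ln(20.1) = 3.001; z_{0.5} = 0, z_{0.83} = 0.9542.
σ = (3.001 − 2.741)/(0.9542 − (0)) = 0.272.
μ = 2.741 − (0)·0.272 = 2.741.

μ ≈ 2.741, σ ≈ 0.272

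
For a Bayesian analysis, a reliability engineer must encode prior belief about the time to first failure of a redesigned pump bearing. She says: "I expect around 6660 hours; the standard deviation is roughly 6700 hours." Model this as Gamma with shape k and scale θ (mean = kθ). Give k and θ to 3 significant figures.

k ≈ 0.988, θ ≈ 6740

For Gamma(k, scale θ): mean = kθ, variance = kθ², so CV = 1/√k.
CV = SD/mean = 6700/6660 = 1.006, hence k = 1/CV² = 0.988.
Then θ = mean/k = 6660/0.988 = 6740.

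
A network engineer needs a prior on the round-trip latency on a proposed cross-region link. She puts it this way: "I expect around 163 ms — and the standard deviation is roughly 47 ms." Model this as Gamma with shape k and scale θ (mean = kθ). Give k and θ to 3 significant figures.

k ≈ 12, θ ≈ 13.6

For Gamma(k, scale θ): mean = kθ, variance = kθ², so CV = 1/√k.
CV = SD/mean = 47/163 = 0.2883, hence k = 1/CV² = 12.
Then θ = mean/k = 163/12 = 13.6.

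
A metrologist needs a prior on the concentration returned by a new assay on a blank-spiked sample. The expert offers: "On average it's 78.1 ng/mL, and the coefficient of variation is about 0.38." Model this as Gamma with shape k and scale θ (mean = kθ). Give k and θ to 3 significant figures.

k ≈ 6.93, θ ≈ 11.3

For Gamma(k, scale θ): mean = kθ, variance = kθ², so CV = 1/√k.
CV = 0.38, hence k = 1/CV² = 6.93.
Then θ = mean/k = 78.1/6.93 = 11.3.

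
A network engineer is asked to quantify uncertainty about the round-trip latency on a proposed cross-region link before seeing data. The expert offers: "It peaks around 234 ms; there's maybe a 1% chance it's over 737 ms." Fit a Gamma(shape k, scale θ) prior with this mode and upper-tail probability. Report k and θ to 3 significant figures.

Gamma(k,θ) with k>1 has mode (k−1)θ, so θ = 234/(k−1).
Need P(X < 737) = 0.99 with θ tied to k this way. Start at k = 2, θ = 234: P(X<737) ≈ 0.822.
Too low — raise k to concentrate. Iterating converges to k ≈ 4.38.
Then θ = 234/(4.38−1) ≈ 69.2.

k ≈ 4.38, θ ≈ 69.2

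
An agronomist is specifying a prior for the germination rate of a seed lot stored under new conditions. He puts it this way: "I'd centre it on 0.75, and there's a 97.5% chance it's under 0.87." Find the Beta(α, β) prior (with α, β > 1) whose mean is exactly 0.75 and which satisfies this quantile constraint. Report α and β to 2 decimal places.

With mean 0.75 fixed, write α = 0.75s, β = 0.25s where s = α+β.
Need P(θ < 0.87) = 0.975 under Beta(0.75s, 0.25s). Normal approximation: (q−m)/√(m(1−m)/s) ≈ z_{0.975} = 1.96, so s ≈ 0.75·0.25·(1.96)²/(0.87−0.75)² = 50.0.
At s = 50.0: P(θ<0.87) ≈ 0.987. Adjusting to match 0.975 gives s ≈ 39.71.
So α = 0.75·39.71 ≈ 29.78, β = 0.25·39.71 ≈ 9.93.

α ≈ 29.78, β ≈ 9.93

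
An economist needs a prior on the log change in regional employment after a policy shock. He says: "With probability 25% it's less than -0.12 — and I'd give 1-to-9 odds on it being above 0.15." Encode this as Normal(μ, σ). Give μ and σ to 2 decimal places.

For Normal(μ,σ), the p-quantile is μ + z_p·σ. Here z_{0.25} = -0.6745, z_{0.9} = 1.282.
So -0.12 = μ − 0.6745σ and 0.15 = μ + 1.282σ.
Subtracting: σ = (0.15 − -0.12)/(1.282 − (-0.6745)) = 0.14.
Then μ = -0.12 − (-0.6745)·0.14 = -0.03.

μ = -0.03, σ = 0.14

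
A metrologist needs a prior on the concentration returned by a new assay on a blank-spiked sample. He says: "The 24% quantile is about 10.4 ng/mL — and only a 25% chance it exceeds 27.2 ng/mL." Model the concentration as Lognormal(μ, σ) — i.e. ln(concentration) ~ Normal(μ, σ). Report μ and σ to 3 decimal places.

μ ≈ 2.834, σ ≈ 0.696

If T ~ Lognormal(μ,σ) then ln T ~ Normal(μ,σ), so the p-quantile of ln T is μ + z_p·σ.
ln(10.4) = 2.342 and ln(27.2) = 3.303; z_{0.24} = -0.7063, z_{0.75} = 0.6745.
σ = (3.303 − 2.342)/(0.6745 − (-0.7063)) = 0.696.
μ = 2.342 − (-0.7063)·0.696 = 2.834.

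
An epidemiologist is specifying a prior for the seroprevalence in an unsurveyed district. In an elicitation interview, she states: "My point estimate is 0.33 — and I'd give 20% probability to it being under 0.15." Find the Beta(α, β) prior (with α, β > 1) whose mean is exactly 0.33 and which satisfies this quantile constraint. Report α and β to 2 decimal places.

α ≈ 1.64, β ≈ 3.33

With mean 0.33 fixed, write α = 0.33s, β = 0.67s where s = α+β.
Need P(θ < 0.15) = 0.2 under Beta(0.33s, 0.67s). Normal approximation: (q−m)/√(m(1−m)/s) ≈ z_{0.2} = -0.842, so s ≈ 0.33·0.67·(-0.842)²/(0.15−0.33)² = 4.8.
At s = 4.8: P(θ<0.15) ≈ 0.204. Adjusting to match 0.2 gives s ≈ 4.97.
So α = 0.33·4.97 ≈ 1.64, β = 0.67·4.97 ≈ 3.33.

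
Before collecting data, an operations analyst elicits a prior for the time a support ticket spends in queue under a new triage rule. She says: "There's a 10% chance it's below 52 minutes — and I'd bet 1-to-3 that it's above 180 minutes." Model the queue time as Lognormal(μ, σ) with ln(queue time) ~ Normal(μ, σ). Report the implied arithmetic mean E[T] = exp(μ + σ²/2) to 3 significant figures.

If T ~ Lognormal(μ,σ) then ln T ~ Normal(μ,σ), so the p-quantile of ln T is μ + z_p·σ.
ln(52) = 3.951 and ln(180) = 5.193; z_{0.1} = -1.282, z_{0.75} = 0.6745.
σ = (5.193 − 3.951)/(0.6745 − (-1.282)) = 0.635.
μ = 3.951 − (-1.282)·0.635 = 4.765.
E[T] = exp(μ + σ²/2) = exp(4.765 + 0.2015) = 143 minutes.

E[T] ≈ 143 minutes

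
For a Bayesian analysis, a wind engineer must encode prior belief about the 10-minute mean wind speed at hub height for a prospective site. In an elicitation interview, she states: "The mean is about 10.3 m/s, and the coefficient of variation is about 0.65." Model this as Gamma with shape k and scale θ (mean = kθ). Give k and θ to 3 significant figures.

For Gamma(k, scale θ): mean = kθ, variance = kθ², so CV = 1/√k.
CV = 0.65, hence k = 1/CV² = 2.37.
Then θ = mean/k = 10.3/2.37 = 4.35.

k ≈ 2.37, θ ≈ 4.35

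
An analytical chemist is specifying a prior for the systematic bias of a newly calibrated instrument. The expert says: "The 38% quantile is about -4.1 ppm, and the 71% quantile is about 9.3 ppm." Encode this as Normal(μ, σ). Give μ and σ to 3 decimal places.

μ = 0.666, σ = 15.602

For Normal(μ,σ), the p-quantile is μ + z_p·σ. Here z_{0.38} = -0.3055, z_{0.71} = 0.5534.
So -4.1 = μ − 0.3055σ and 9.3 = μ + 0.5534σ.
Subtracting: σ = (9.3 − -4.1)/(0.5534 − (-0.3055)) = 15.602.
Then μ = -4.1 − (-0.3055)·15.602 = 0.666.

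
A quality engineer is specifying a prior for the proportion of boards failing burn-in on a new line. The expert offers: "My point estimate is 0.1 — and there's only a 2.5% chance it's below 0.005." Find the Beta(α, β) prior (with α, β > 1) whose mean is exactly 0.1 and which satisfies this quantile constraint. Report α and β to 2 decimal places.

With mean 0.1 fixed, write α = 0.1s, β = 0.9s where s = α+β.
Need P(θ < 0.005) = 0.025 under Beta(0.1s, 0.9s). Normal approximation: (q−m)/√(m(1−m)/s) ≈ z_{0.025} = -1.96, so s ≈ 0.1·0.9·(-1.96)²/(0.005−0.1)² = 38.3.
At s = 38.3: P(θ<0.005) ≈ 0.000. Adjusting to match 0.025 gives s ≈ 12.30.
So α = 0.1·12.30 ≈ 1.23, β = 0.9·12.30 ≈ 11.07.

α ≈ 1.23, β ≈ 11.07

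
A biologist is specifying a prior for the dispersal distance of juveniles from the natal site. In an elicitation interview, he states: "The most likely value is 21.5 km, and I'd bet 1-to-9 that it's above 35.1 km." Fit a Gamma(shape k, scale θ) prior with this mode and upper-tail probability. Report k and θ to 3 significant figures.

k ≈ 8.84, θ ≈ 2.74

Gamma(k,θ) with k>1 has mode (k−1)θ, so θ = 21.5/(k−1).
Need P(X < 35.1) = 0.9 with θ tied to k this way. Start at k = 2, θ = 21.5: P(X<35.1) ≈ 0.486.
Too low — raise k to concentrate. Iterating converges to k ≈ 8.84.
Then θ = 21.5/(8.84−1) ≈ 2.74.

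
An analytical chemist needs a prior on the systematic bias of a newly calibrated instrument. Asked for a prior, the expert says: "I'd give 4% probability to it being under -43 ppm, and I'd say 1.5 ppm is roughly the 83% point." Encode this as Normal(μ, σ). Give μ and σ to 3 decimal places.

μ = -14.198, σ = 16.452

For Normal(μ,σ), the p-quantile is μ + z_p·σ. Here z_{0.04} = -1.751, z_{0.83} = 0.9542.
So -43 = μ − 1.751σ and 1.5 = μ + 0.9542σ.
Subtracting: σ = (1.5 − -43)/(0.9542 − (-1.751)) = 16.452.
Then μ = -43 − (-1.751)·16.452 = -14.198.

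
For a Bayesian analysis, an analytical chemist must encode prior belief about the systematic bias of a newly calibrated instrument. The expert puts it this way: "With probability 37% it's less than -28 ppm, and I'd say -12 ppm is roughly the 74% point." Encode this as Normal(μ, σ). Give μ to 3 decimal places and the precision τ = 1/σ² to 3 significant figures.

The p-quantile of Normal(μ,σ) is μ + z_p·σ, with z_{0.37} = -0.3319 and z_{0.74} = 0.6433.
Eliminate σ: μ = (z₂·x₁ − z₁·x₂)/(z₂ − z₁) = (0.6433·-28 − (-0.3319)·-12)/0.9752 = -22.555.
Then σ = (x₂ − x₁)/(z₂ − z₁) = (-12 − -28)/0.9752 = 16.407.
Precision τ = 1/σ² = 1/16.41² = 0.00371.

μ = -22.555, τ = 0.00371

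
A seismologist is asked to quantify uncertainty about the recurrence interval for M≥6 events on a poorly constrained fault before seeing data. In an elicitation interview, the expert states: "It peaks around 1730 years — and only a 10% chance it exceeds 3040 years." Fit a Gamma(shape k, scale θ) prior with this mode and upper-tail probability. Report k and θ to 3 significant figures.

Gamma(k,θ) with k>1 has mode (k−1)θ, so θ = 1730/(k−1).
Need P(X < 3040) = 0.9 with θ tied to k this way. Start at k = 2, θ = 1730: P(X<3040) ≈ 0.524.
Too low — raise k to concentrate. Iterating converges to k ≈ 6.98.
Then θ = 1730/(6.98−1) ≈ 289.

k ≈ 6.98, θ ≈ 289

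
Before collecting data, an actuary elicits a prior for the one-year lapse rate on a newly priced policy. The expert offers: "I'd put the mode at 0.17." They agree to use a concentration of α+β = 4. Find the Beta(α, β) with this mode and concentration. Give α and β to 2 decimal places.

α = 1.34, β = 2.66

For α,β > 1 the Beta mode is (α−1)/(α+β−2). With α+β = 4, the mode is (α−1)/2.
Set (α−1)/2 = 0.17 → α = 1 + 0.17·2 = 1.34.
β = 4 − α = 2.66.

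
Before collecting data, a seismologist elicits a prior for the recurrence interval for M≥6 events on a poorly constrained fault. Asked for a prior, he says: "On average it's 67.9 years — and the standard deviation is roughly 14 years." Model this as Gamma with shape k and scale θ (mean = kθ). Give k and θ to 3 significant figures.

k ≈ 23.5, θ ≈ 2.89

For Gamma(k, scale θ): mean = kθ, variance = kθ², so CV = 1/√k.
CV = SD/mean = 14/67.9 = 0.2062, hence k = 1/CV² = 23.5.
Then θ = mean/k = 67.9/23.5 = 2.89.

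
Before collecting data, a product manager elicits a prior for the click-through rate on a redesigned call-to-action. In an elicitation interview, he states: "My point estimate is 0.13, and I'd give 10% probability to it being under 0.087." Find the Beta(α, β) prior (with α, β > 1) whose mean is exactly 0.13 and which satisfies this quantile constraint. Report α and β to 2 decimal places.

With mean 0.13 fixed, write α = 0.13s, β = 0.87s where s = α+β.
Need P(θ < 0.087) = 0.1 under Beta(0.13s, 0.87s). Normal approximation: (q−m)/√(m(1−m)/s) ≈ z_{0.1} = -1.28, so s ≈ 0.13·0.87·(-1.28)²/(0.087−0.13)² = 100.5.
At s = 100.5: P(θ<0.087) ≈ 0.088. Adjusting to match 0.1 gives s ≈ 90.88.
So α = 0.13·90.88 ≈ 11.81, β = 0.87·90.88 ≈ 79.07.

α ≈ 11.81, β ≈ 79.07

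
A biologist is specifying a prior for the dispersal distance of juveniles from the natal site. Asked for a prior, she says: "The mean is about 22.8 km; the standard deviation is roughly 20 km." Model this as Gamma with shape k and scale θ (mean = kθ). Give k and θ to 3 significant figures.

k ≈ 1.3, θ ≈ 17.5

For Gamma(k, scale θ): mean = kθ, variance = kθ², so CV = 1/√k.
CV = SD/mean = 20/22.8 = 0.8772, hence k = 1/CV² = 1.3.
Then θ = mean/k = 22.8/1.3 = 17.5.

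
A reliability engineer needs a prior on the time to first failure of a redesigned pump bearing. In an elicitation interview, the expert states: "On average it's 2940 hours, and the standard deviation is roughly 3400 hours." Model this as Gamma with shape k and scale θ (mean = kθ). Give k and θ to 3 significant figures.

k ≈ 0.748, θ ≈ 3930

For Gamma(k, scale θ): mean = kθ, variance = kθ², so CV = 1/√k.
CV = SD/mean = 3400/2940 = 1.156, hence k = 1/CV² = 0.748.
Then θ = mean/k = 2940/0.748 = 3930.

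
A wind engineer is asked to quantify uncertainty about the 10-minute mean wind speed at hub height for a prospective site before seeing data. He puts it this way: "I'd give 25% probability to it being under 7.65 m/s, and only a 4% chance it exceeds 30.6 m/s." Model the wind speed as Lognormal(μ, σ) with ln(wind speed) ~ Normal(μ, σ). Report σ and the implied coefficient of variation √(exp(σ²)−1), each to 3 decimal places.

σ ≈ 0.572, CV ≈ 0.622

If T ~ Lognormal(μ,σ) then ln T ~ Normal(μ,σ), so the p-quantile of ln T is μ + z_p·σ.
ln(7.65) = 2.035 and ln(30.6) = 3.421; z_{0.25} = -0.6745, z_{0.96} = 1.751.
σ = (3.421 − 2.035)/(1.751 − (-0.6745)) = 0.572.
μ = 2.035 − (-0.6745)·0.572 = 2.420.
CV = √(exp(σ²)−1) = √(exp(0.3268)−1) = 0.622.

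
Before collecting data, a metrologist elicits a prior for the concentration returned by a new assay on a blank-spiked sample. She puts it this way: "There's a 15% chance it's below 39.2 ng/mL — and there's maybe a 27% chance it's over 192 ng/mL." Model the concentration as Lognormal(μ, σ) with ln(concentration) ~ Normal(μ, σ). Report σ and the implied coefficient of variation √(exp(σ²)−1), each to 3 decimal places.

If T ~ Lognormal(μ,σ) then ln T ~ Normal(μ,σ), so the p-quantile of ln T is μ + z_p·σ.
ln(39.2) = 3.669 and ln(192) = 5.257; z_{0.15} = -1.036, z_{0.73} = 0.6128.
σ = (5.257 − 3.669)/(0.6128 − (-1.036)) = 0.963.
μ = 3.669 − (-1.036)·0.963 = 4.667.
CV = √(exp(σ²)−1) = √(exp(0.9281)−1) = 1.237.

σ ≈ 0.963, CV ≈ 1.237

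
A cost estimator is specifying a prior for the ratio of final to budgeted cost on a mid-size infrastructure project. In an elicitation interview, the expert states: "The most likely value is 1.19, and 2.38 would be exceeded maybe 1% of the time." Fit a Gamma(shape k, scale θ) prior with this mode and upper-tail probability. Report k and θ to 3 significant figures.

k ≈ 11.2, θ ≈ 0.116

Gamma(k,θ) with k>1 has mode (k−1)θ, so θ = 1.19/(k−1).
Need P(X < 2.38) = 0.99 with θ tied to k this way. Start at k = 2, θ = 1.19: P(X<2.38) ≈ 0.594.
Too low — raise k to concentrate. Iterating converges to k ≈ 11.2.
Then θ = 1.19/(11.2−1) ≈ 0.116.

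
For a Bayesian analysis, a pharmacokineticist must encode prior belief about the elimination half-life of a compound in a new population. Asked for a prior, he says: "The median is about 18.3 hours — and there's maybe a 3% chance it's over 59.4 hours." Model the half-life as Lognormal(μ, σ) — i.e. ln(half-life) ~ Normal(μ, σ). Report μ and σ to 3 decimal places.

If T ~ Lognormal(μ,σ) then ln T ~ Normal(μ,σ), so the p-quantile of ln T is μ + z_p·σ.
ln(18.3) = 2.907 and ln(59.4) = 4.084; z_{0.5} = 0, z_{0.97} = 1.881.
σ = (4.084 − 2.907)/(1.881 − (0)) = 0.626.
μ = 2.907 − (0)·0.626 = 2.907.

μ ≈ 2.907, σ ≈ 0.626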